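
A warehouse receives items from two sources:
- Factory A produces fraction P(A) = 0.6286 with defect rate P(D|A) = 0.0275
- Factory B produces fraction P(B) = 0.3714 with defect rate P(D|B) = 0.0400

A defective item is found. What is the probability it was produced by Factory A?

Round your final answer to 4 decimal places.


Let A = from Factory A, D = defective

Given:
- P(A) = 0.6286, P(B) = 0.3714
- P(D|A) = 0.0275, P(D|B) = 0.0400

Step 1: Find P(D)
P(D) = P(D|A)P(A) + P(D|B)P(B)
     = 0.0275 × 0.6286 + 0.0400 × 0.3714
     = 0.01728650 + 0.01485600
     = 0.03214250

Step 2: Apply Bayes' theorem
P(A|D) = P(D|A)P(A) / P(D)
       = 0.01728650 / 0.03214250
       = 0.5378


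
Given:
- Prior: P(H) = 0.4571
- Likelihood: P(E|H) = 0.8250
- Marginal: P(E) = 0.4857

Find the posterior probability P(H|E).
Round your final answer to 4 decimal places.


Using Bayes' theorem:

P(H|E) = P(E|H) × P(H) / P(E)
       = 0.8250 × 0.4571 / 0.4857
       = 0.37710750 / 0.4857
       = 0.7764

The evidence strengthens our belief in H.
Prior: 0.4571 → Posterior: 0.7764


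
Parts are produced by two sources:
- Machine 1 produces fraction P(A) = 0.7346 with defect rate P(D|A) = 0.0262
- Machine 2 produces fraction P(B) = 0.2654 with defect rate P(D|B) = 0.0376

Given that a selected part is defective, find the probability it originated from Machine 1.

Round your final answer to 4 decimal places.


Let A = from Machine 1, D = defective

Given:
- P(A) = 0.7346, P(B) = 0.2654
- P(D|A) = 0.0262, P(D|B) = 0.0376

Step 1: Find P(D)
P(D) = P(D|A)P(A) + P(D|B)P(B)
     = 0.0262 × 0.7346 + 0.0376 × 0.2654
     = 0.01924652 + 0.00997904
     = 0.02922556

Step 2: Apply Bayes' theorem
P(A|D) = P(D|A)P(A) / P(D)
       = 0.01924652 / 0.02922556
       = 0.6586


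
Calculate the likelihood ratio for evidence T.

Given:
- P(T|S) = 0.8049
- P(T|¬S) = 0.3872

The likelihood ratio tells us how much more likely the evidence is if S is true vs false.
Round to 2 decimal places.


Likelihood Ratio (LR) = P(T|S) / P(T|¬S)

LR = 0.8049 / 0.3872
   = 2.08

The evidence is 2.08 times more likely if S is true than if S is false.
Since LR > 1, the evidence supports S over ¬S.


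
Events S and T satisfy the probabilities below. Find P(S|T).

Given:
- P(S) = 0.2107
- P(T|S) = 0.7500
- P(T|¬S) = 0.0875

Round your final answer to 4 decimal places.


Bayes' theorem: P(S|T) = P(T|S) × P(S) / P(T)

Step 1: Calculate P(T) using law of total probability
P(T) = P(T|S)P(S) + P(T|¬S)P(¬S)
     = 0.7500 × 0.2107 + 0.0875 × 0.7893
     = 0.15802500 + 0.06906375
     = 0.22708875

Step 2: Apply Bayes' theorem
P(S|T) = P(T|S) × P(S) / P(T)
       = 0.15802500 / 0.22708875
       = 0.6959


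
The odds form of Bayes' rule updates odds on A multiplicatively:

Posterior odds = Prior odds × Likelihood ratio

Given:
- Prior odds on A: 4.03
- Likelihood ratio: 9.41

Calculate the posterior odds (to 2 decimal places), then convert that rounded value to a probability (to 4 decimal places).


Step 1: Calculate posterior odds
Posterior odds = Prior odds × LR
               = 4.03 × 9.41
               = 37.92

Step 2: Convert to probability
P(A|E) = Posterior odds / (1 + Posterior odds)
       = 37.92 / (1 + 37.92)
       = 37.92 / 38.92
       = 0.9743

The evidence increased P(A) from 0.8012 to 0.9743.


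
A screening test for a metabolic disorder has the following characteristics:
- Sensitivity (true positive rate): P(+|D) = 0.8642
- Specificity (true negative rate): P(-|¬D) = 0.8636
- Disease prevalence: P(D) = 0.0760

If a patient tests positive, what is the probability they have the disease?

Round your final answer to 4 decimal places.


Let D = has disease, + = positive test

Given:
- P(D) = 0.0760 (prevalence)
- P(+|D) = 0.8642 (sensitivity)
- P(-|¬D) = 0.8636 (specificity)
- P(+|¬D) = 0.1364 (false positive rate = 1 - specificity)

Step 1: Find P(+)
P(+) = P(+|D)P(D) + P(+|¬D)P(¬D)
     = 0.8642 × 0.0760 + 0.1364 × 0.9240
     = 0.06567920 + 0.12603360
     = 0.19171280

Step 2: Apply Bayes' theorem for P(D|+)
P(D|+) = P(+|D)P(D) / P(+)
       = 0.06567920 / 0.19171280
       = 0.3426


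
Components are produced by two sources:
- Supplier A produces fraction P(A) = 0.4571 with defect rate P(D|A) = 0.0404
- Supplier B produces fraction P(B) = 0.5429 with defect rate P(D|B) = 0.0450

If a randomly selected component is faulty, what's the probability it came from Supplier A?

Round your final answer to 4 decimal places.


Let A = from Supplier A, D = faulty

Given:
- P(A) = 0.4571, P(B) = 0.5429
- P(D|A) = 0.0404, P(D|B) = 0.0450

Step 1: Find P(D)
P(D) = P(D|A)P(A) + P(D|B)P(B)
     = 0.0404 × 0.4571 + 0.0450 × 0.5429
     = 0.01846684 + 0.02443050
     = 0.04289734

Step 2: Apply Bayes' theorem
P(A|D) = P(D|A)P(A) / P(D)
       = 0.01846684 / 0.04289734
       = 0.4305


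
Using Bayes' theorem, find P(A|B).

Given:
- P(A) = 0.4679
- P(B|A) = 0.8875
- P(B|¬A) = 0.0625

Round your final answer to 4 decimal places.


Bayes' theorem: P(A|B) = P(B|A) × P(A) / P(B)

Step 1: Calculate P(B) using law of total probability
P(B) = P(B|A)P(A) + P(B|¬A)P(¬A)
     = 0.8875 × 0.4679 + 0.0625 × 0.5321
     = 0.41526125 + 0.03325625
     = 0.44851750

Step 2: Apply Bayes' theorem
P(A|B) = P(B|A) × P(A) / P(B)
       = 0.41526125 / 0.44851750
       = 0.9259


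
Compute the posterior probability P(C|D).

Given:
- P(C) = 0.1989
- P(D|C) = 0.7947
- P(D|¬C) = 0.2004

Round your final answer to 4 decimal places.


Bayes' theorem: P(C|D) = P(D|C) × P(C) / P(D)

Step 1: Calculate P(D) using law of total probability
P(D) = P(D|C)P(C) + P(D|¬C)P(¬C)
     = 0.7947 × 0.1989 + 0.2004 × 0.8011
     = 0.15806583 + 0.16054044
     = 0.31860627

Step 2: Apply Bayes' theorem
P(C|D) = P(D|C) × P(C) / P(D)
       = 0.15806583 / 0.31860627
       = 0.4961


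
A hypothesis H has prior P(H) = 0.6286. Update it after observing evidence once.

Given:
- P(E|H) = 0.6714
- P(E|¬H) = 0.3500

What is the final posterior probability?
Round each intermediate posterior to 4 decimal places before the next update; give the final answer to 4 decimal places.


Sequential Bayesian updating:

Initial prior: P(H) = 0.6286

Update 1:
  P(E) = 0.6714 × 0.6286 + 0.3500 × 0.3714 = 0.42204204 + 0.12999000 = 0.55203204
  P(H|E) = 0.42204204 / 0.55203204 = 0.7645

Final posterior: 0.7645


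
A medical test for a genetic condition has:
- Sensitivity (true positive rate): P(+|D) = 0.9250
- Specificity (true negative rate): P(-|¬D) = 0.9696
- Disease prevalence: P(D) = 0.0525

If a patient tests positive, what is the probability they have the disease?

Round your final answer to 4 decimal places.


Let D = has disease, + = positive test

Given:
- P(D) = 0.0525 (prevalence)
- P(+|D) = 0.9250 (sensitivity)
- P(-|¬D) = 0.9696 (specificity)
- P(+|¬D) = 0.0304 (false positive rate = 1 - specificity)

Step 1: Find P(+)
P(+) = P(+|D)P(D) + P(+|¬D)P(¬D)
     = 0.9250 × 0.0525 + 0.0304 × 0.9475
     = 0.04856250 + 0.02880400
     = 0.07736650

Step 2: Apply Bayes' theorem for P(D|+)
P(D|+) = P(+|D)P(D) / P(+)
       = 0.04856250 / 0.07736650
       = 0.6277


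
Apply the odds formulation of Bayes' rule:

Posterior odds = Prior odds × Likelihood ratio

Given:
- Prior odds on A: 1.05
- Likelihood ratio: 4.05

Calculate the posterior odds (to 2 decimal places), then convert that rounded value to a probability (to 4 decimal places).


Step 1: Calculate posterior odds
Posterior odds = Prior odds × LR
               = 1.05 × 4.05
               = 4.25

Step 2: Convert to probability
P(A|E) = Posterior odds / (1 + Posterior odds)
       = 4.25 / (1 + 4.25)
       = 4.25 / 5.25
       = 0.8095

The evidence increased P(A) from 0.5122 to 0.8095.


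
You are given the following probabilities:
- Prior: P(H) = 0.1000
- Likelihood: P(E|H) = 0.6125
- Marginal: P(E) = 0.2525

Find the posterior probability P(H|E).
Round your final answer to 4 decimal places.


Using Bayes' theorem:

P(H|E) = P(E|H) × P(H) / P(E)
       = 0.6125 × 0.1000 / 0.2525
       = 0.06125000 / 0.2525
       = 0.2426

The evidence strengthens our belief in H.
Prior: 0.1000 → Posterior: 0.2426


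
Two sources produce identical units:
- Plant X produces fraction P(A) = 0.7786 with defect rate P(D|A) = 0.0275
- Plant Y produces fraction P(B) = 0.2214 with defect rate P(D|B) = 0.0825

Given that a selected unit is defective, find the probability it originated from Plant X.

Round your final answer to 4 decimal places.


Let A = from Plant X, D = defective

Given:
- P(A) = 0.7786, P(B) = 0.2214
- P(D|A) = 0.0275, P(D|B) = 0.0825

Step 1: Find P(D)
P(D) = P(D|A)P(A) + P(D|B)P(B)
     = 0.0275 × 0.7786 + 0.0825 × 0.2214
     = 0.02141150 + 0.01826550
     = 0.03967700

Step 2: Apply Bayes' theorem
P(A|D) = P(D|A)P(A) / P(D)
       = 0.02141150 / 0.03967700
       = 0.5396


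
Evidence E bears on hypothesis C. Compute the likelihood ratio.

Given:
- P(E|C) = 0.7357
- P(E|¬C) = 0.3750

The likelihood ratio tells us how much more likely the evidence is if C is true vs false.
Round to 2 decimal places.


Likelihood Ratio (LR) = P(E|C) / P(E|¬C)

LR = 0.7357 / 0.3750
   = 1.96

The evidence is 1.96 times more likely if C is true than if C is false.
LR > 1, so observing E raises the odds in favor of C.


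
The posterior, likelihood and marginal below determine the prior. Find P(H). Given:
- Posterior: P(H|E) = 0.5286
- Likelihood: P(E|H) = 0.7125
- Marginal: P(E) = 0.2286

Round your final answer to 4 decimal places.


From Bayes' theorem: P(H|E) = P(E|H) × P(H) / P(E)

Rearranging for P(H):
P(H) = P(H|E) × P(E) / P(E|H)
     = 0.5286 × 0.2286 / 0.7125
     = 0.12083796 / 0.7125
     = 0.1696


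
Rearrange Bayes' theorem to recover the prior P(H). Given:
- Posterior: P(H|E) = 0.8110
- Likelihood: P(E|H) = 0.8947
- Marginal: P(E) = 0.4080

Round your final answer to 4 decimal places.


From Bayes' theorem: P(H|E) = P(E|H) × P(H) / P(E)

Rearranging for P(H):
P(H) = P(H|E) × P(E) / P(E|H)
     = 0.8110 × 0.4080 / 0.8947
     = 0.33088800 / 0.8947
     = 0.3698


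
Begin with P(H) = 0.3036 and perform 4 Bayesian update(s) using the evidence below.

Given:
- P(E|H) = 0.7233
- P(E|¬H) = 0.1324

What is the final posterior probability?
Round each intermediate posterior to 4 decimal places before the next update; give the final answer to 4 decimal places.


Sequential Bayesian updating:

Initial prior: P(H) = 0.3036

Update 1:
  P(E) = 0.7233 × 0.3036 + 0.1324 × 0.6964 = 0.21959388 + 0.09220336 = 0.31179724
  P(H|E) = 0.21959388 / 0.31179724 = 0.7043

Update 2:
  P(E) = 0.7233 × 0.7043 + 0.1324 × 0.2957 = 0.50942019 + 0.03915068 = 0.54857087
  P(H|E) = 0.50942019 / 0.54857087 = 0.9286

Update 3:
  P(E) = 0.7233 × 0.9286 + 0.1324 × 0.0714 = 0.67165638 + 0.00945336 = 0.68110974
  P(H|E) = 0.67165638 / 0.68110974 = 0.9861

Update 4:
  P(E) = 0.7233 × 0.9861 + 0.1324 × 0.0139 = 0.71324613 + 0.00184036 = 0.71508649
  P(H|E) = 0.71324613 / 0.71508649 = 0.9974

Final posterior: 0.9974


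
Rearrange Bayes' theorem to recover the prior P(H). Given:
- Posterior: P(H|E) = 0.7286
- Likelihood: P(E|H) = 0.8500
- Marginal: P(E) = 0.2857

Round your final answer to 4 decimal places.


From Bayes' theorem: P(H|E) = P(E|H) × P(H) / P(E)

Rearranging for P(H):
P(H) = P(H|E) × P(E) / P(E|H)
     = 0.7286 × 0.2857 / 0.8500
     = 0.20816102 / 0.8500
     = 0.2449


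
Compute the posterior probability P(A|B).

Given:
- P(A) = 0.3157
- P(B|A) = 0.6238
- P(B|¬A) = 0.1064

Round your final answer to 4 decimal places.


Bayes' theorem: P(A|B) = P(B|A) × P(A) / P(B)

Step 1: Calculate P(B) using law of total probability
P(B) = P(B|A)P(A) + P(B|¬A)P(¬A)
     = 0.6238 × 0.3157 + 0.1064 × 0.6843
     = 0.19693366 + 0.07280952
     = 0.26974318

Step 2: Apply Bayes' theorem
P(A|B) = P(B|A) × P(A) / P(B)
       = 0.19693366 / 0.26974318
       = 0.7301


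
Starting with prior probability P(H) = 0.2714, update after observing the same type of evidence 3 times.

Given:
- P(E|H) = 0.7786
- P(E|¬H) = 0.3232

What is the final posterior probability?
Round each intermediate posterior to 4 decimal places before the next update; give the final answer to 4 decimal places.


Sequential Bayesian updating:

Initial prior: P(H) = 0.2714

Update 1:
  P(E) = 0.7786 × 0.2714 + 0.3232 × 0.7286 = 0.21131204 + 0.23548352 = 0.44679556
  P(H|E) = 0.21131204 / 0.44679556 = 0.4730

Update 2:
  P(E) = 0.7786 × 0.4730 + 0.3232 × 0.5270 = 0.36827780 + 0.17032640 = 0.53860420
  P(H|E) = 0.36827780 / 0.53860420 = 0.6838

Update 3:
  P(E) = 0.7786 × 0.6838 + 0.3232 × 0.3162 = 0.53240668 + 0.10219584 = 0.63460252
  P(H|E) = 0.53240668 / 0.63460252 = 0.8390

Final posterior: 0.8390


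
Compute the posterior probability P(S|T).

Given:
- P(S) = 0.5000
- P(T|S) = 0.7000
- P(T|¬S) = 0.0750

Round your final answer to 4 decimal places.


Bayes' theorem: P(S|T) = P(T|S) × P(S) / P(T)

Step 1: Calculate P(T) using law of total probability
P(T) = P(T|S)P(S) + P(T|¬S)P(¬S)
     = 0.7000 × 0.5000 + 0.0750 × 0.5000
     = 0.35000000 + 0.03750000
     = 0.38750000

Step 2: Apply Bayes' theorem
P(S|T) = P(T|S) × P(S) / P(T)
       = 0.35000000 / 0.38750000
       = 0.9032


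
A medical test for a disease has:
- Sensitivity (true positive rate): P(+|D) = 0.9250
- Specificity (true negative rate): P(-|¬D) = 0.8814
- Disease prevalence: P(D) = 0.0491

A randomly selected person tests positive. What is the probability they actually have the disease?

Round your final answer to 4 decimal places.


Let D = has disease, + = positive test

Given:
- P(D) = 0.0491 (prevalence)
- P(+|D) = 0.9250 (sensitivity)
- P(-|¬D) = 0.8814 (specificity)
- P(+|¬D) = 0.1186 (false positive rate = 1 - specificity)

Step 1: Find P(+)
P(+) = P(+|D)P(D) + P(+|¬D)P(¬D)
     = 0.9250 × 0.0491 + 0.1186 × 0.9509
     = 0.04541750 + 0.11277674
     = 0.15819424

Step 2: Apply Bayes' theorem for P(D|+)
P(D|+) = P(+|D)P(D) / P(+)
       = 0.04541750 / 0.15819424
       = 0.2871


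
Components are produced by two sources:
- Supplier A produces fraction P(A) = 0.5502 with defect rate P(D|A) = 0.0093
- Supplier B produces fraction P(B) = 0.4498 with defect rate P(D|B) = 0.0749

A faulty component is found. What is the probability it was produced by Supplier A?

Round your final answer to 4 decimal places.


Let A = from Supplier A, D = faulty

Given:
- P(A) = 0.5502, P(B) = 0.4498
- P(D|A) = 0.0093, P(D|B) = 0.0749

Step 1: Find P(D)
P(D) = P(D|A)P(A) + P(D|B)P(B)
     = 0.0093 × 0.5502 + 0.0749 × 0.4498
     = 0.00511686 + 0.03369002
     = 0.03880688

Step 2: Apply Bayes' theorem
P(A|D) = P(D|A)P(A) / P(D)
       = 0.00511686 / 0.03880688
       = 0.1319


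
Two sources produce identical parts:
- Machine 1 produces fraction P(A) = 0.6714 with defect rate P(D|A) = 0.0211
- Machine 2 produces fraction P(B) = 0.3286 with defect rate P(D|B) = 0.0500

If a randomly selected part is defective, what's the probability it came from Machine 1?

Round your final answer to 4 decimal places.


Let A = from Machine 1, D = defective

Given:
- P(A) = 0.6714, P(B) = 0.3286
- P(D|A) = 0.0211, P(D|B) = 0.0500

Step 1: Find P(D)
P(D) = P(D|A)P(A) + P(D|B)P(B)
     = 0.0211 × 0.6714 + 0.0500 × 0.3286
     = 0.01416654 + 0.01643000
     = 0.03059654

Step 2: Apply Bayes' theorem
P(A|D) = P(D|A)P(A) / P(D)
       = 0.01416654 / 0.03059654
       = 0.4630


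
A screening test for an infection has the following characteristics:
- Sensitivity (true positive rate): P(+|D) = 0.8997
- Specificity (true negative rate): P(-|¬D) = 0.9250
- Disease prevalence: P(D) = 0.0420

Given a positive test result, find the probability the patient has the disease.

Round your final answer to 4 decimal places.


Let D = has disease, + = positive test

Given:
- P(D) = 0.0420 (prevalence)
- P(+|D) = 0.8997 (sensitivity)
- P(-|¬D) = 0.9250 (specificity)
- P(+|¬D) = 0.0750 (false positive rate = 1 - specificity)

Step 1: Find P(+)
P(+) = P(+|D)P(D) + P(+|¬D)P(¬D)
     = 0.8997 × 0.0420 + 0.0750 × 0.9580
     = 0.03778740 + 0.07185000
     = 0.10963740

Step 2: Apply Bayes' theorem for P(D|+)
P(D|+) = P(+|D)P(D) / P(+)
       = 0.03778740 / 0.10963740
       = 0.3447


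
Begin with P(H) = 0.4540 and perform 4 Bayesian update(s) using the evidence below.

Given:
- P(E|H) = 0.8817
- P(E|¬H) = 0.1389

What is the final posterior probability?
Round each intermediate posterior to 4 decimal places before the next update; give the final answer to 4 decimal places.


Sequential Bayesian updating:

Initial prior: P(H) = 0.4540

Update 1:
  P(E) = 0.8817 × 0.4540 + 0.1389 × 0.5460 = 0.40029180 + 0.07583940 = 0.47613120
  P(H|E) = 0.40029180 / 0.47613120 = 0.8407

Update 2:
  P(E) = 0.8817 × 0.8407 + 0.1389 × 0.1593 = 0.74124519 + 0.02212677 = 0.76337196
  P(H|E) = 0.74124519 / 0.76337196 = 0.9710

Update 3:
  P(E) = 0.8817 × 0.9710 + 0.1389 × 0.0290 = 0.85613070 + 0.00402810 = 0.86015880
  P(H|E) = 0.85613070 / 0.86015880 = 0.9953

Update 4:
  P(E) = 0.8817 × 0.9953 + 0.1389 × 0.0047 = 0.87755601 + 0.00065283 = 0.87820884
  P(H|E) = 0.87755601 / 0.87820884 = 0.9993

Final posterior: 0.9993


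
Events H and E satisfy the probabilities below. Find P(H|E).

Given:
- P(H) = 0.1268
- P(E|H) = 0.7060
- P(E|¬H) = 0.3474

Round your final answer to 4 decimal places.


Bayes' theorem: P(H|E) = P(E|H) × P(H) / P(E)

Step 1: Calculate P(E) using law of total probability
P(E) = P(E|H)P(H) + P(E|¬H)P(¬H)
     = 0.7060 × 0.1268 + 0.3474 × 0.8732
     = 0.08952080 + 0.30334968
     = 0.39287048

Step 2: Apply Bayes' theorem
P(H|E) = P(E|H) × P(H) / P(E)
       = 0.08952080 / 0.39287048
       = 0.2279


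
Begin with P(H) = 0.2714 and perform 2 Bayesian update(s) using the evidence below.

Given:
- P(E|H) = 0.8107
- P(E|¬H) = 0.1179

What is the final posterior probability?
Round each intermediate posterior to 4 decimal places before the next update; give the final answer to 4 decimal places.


Sequential Bayesian updating:

Initial prior: P(H) = 0.2714

Update 1:
  P(E) = 0.8107 × 0.2714 + 0.1179 × 0.7286 = 0.22002398 + 0.08590194 = 0.30592592
  P(H|E) = 0.22002398 / 0.30592592 = 0.7192

Update 2:
  P(E) = 0.8107 × 0.7192 + 0.1179 × 0.2808 = 0.58305544 + 0.03310632 = 0.61616176
  P(H|E) = 0.58305544 / 0.61616176 = 0.9463

Final posterior: 0.9463


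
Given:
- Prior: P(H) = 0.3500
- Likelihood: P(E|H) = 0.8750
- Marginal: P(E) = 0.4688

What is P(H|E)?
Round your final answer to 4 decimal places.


Using Bayes' theorem:

P(H|E) = P(E|H) × P(H) / P(E)
       = 0.8750 × 0.3500 / 0.4688
       = 0.30625000 / 0.4688
       = 0.6533

The evidence strengthens our belief in H.
Prior: 0.3500 → Posterior: 0.6533


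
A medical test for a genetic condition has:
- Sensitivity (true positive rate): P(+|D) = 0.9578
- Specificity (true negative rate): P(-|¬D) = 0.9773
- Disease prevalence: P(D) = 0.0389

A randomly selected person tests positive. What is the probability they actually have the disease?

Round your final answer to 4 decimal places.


Let D = has disease, + = positive test

Given:
- P(D) = 0.0389 (prevalence)
- P(+|D) = 0.9578 (sensitivity)
- P(-|¬D) = 0.9773 (specificity)
- P(+|¬D) = 0.0227 (false positive rate = 1 - specificity)

Step 1: Find P(+)
P(+) = P(+|D)P(D) + P(+|¬D)P(¬D)
     = 0.9578 × 0.0389 + 0.0227 × 0.9611
     = 0.03725842 + 0.02181697
     = 0.05907539

Step 2: Apply Bayes' theorem for P(D|+)
P(D|+) = P(+|D)P(D) / P(+)
       = 0.03725842 / 0.05907539
       = 0.6307


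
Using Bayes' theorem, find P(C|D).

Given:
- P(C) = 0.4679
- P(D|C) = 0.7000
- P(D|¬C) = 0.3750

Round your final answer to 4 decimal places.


Bayes' theorem: P(C|D) = P(D|C) × P(C) / P(D)

Step 1: Calculate P(D) using law of total probability
P(D) = P(D|C)P(C) + P(D|¬C)P(¬C)
     = 0.7000 × 0.4679 + 0.3750 × 0.5321
     = 0.32753000 + 0.19953750
     = 0.52706750

Step 2: Apply Bayes' theorem
P(C|D) = P(D|C) × P(C) / P(D)
       = 0.32753000 / 0.52706750
       = 0.6214


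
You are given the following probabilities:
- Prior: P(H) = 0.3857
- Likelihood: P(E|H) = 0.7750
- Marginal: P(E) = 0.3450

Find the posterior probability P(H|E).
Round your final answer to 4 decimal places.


Using Bayes' theorem:

P(H|E) = P(E|H) × P(H) / P(E)
       = 0.7750 × 0.3857 / 0.3450
       = 0.29891750 / 0.3450
       = 0.8664

The evidence strengthens our belief in H.
Prior: 0.3857 → Posterior: 0.8664


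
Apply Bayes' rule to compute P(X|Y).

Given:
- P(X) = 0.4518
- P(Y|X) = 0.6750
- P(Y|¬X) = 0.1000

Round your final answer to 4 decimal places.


Bayes' theorem: P(X|Y) = P(Y|X) × P(X) / P(Y)

Step 1: Calculate P(Y) using law of total probability
P(Y) = P(Y|X)P(X) + P(Y|¬X)P(¬X)
     = 0.6750 × 0.4518 + 0.1000 × 0.5482
     = 0.30496500 + 0.05482000
     = 0.35978500

Step 2: Apply Bayes' theorem
P(X|Y) = P(Y|X) × P(X) / P(Y)
       = 0.30496500 / 0.35978500
       = 0.8476


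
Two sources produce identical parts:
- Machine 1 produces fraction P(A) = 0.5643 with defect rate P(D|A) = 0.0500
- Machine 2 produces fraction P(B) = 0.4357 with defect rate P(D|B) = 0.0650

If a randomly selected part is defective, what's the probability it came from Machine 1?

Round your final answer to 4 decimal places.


Let A = from Machine 1, D = defective

Given:
- P(A) = 0.5643, P(B) = 0.4357
- P(D|A) = 0.0500, P(D|B) = 0.0650

Step 1: Find P(D)
P(D) = P(D|A)P(A) + P(D|B)P(B)
     = 0.0500 × 0.5643 + 0.0650 × 0.4357
     = 0.02821500 + 0.02832050
     = 0.05653550

Step 2: Apply Bayes' theorem
P(A|D) = P(D|A)P(A) / P(D)
       = 0.02821500 / 0.05653550
       = 0.4991


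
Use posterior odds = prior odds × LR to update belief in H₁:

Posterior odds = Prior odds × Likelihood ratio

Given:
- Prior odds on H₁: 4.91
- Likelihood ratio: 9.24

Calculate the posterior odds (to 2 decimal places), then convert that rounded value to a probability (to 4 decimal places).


Step 1: Calculate posterior odds
Posterior odds = Prior odds × LR
               = 4.91 × 9.24
               = 45.37

Step 2: Convert to probability
P(H₁|E) = Posterior odds / (1 + Posterior odds)
       = 45.37 / (1 + 45.37)
       = 45.37 / 46.37
       = 0.9784

The evidence increased P(H₁) from 0.8308 to 0.9784.


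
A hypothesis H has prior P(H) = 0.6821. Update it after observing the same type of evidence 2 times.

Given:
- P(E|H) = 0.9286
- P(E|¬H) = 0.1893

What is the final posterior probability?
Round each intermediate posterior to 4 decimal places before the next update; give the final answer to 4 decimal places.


Sequential Bayesian updating:

Initial prior: P(H) = 0.6821

Update 1:
  P(E) = 0.9286 × 0.6821 + 0.1893 × 0.3179 = 0.63339806 + 0.06017847 = 0.69357653
  P(H|E) = 0.63339806 / 0.69357653 = 0.9132

Update 2:
  P(E) = 0.9286 × 0.9132 + 0.1893 × 0.0868 = 0.84799752 + 0.01643124 = 0.86442876
  P(H|E) = 0.84799752 / 0.86442876 = 0.9810

Final posterior: 0.9810


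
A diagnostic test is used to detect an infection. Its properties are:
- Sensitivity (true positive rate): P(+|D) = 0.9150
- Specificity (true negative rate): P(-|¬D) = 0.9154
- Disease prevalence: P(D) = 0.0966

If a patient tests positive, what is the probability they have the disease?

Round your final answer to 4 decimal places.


Let D = has disease, + = positive test

Given:
- P(D) = 0.0966 (prevalence)
- P(+|D) = 0.9150 (sensitivity)
- P(-|¬D) = 0.9154 (specificity)
- P(+|¬D) = 0.0846 (false positive rate = 1 - specificity)

Step 1: Find P(+)
P(+) = P(+|D)P(D) + P(+|¬D)P(¬D)
     = 0.9150 × 0.0966 + 0.0846 × 0.9034
     = 0.08838900 + 0.07642764
     = 0.16481664

Step 2: Apply Bayes' theorem for P(D|+)
P(D|+) = P(+|D)P(D) / P(+)
       = 0.08838900 / 0.16481664
       = 0.5363


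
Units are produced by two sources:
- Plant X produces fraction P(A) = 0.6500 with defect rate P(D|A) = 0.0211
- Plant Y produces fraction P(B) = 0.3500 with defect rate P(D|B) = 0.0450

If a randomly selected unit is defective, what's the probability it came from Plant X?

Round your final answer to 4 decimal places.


Let A = from Plant X, D = defective

Given:
- P(A) = 0.6500, P(B) = 0.3500
- P(D|A) = 0.0211, P(D|B) = 0.0450

Step 1: Find P(D)
P(D) = P(D|A)P(A) + P(D|B)P(B)
     = 0.0211 × 0.6500 + 0.0450 × 0.3500
     = 0.01371500 + 0.01575000
     = 0.02946500

Step 2: Apply Bayes' theorem
P(A|D) = P(D|A)P(A) / P(D)
       = 0.01371500 / 0.02946500
       = 0.4655


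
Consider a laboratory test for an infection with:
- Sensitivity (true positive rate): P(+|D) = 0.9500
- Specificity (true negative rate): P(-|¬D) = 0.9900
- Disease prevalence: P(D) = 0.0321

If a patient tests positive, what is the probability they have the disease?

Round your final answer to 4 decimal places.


Let D = has disease, + = positive test

Given:
- P(D) = 0.0321 (prevalence)
- P(+|D) = 0.9500 (sensitivity)
- P(-|¬D) = 0.9900 (specificity)
- P(+|¬D) = 0.0100 (false positive rate = 1 - specificity)

Step 1: Find P(+)
P(+) = P(+|D)P(D) + P(+|¬D)P(¬D)
     = 0.9500 × 0.0321 + 0.0100 × 0.9679
     = 0.03049500 + 0.00967900
     = 0.04017400

Step 2: Apply Bayes' theorem for P(D|+)
P(D|+) = P(+|D)P(D) / P(+)
       = 0.03049500 / 0.04017400
       = 0.7591


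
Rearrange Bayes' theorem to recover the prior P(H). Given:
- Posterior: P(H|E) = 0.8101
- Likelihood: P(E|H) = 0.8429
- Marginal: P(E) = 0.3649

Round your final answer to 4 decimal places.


From Bayes' theorem: P(H|E) = P(E|H) × P(H) / P(E)

Rearranging for P(H):
P(H) = P(H|E) × P(E) / P(E|H)
     = 0.8101 × 0.3649 / 0.8429
     = 0.29560549 / 0.8429
     = 0.3507


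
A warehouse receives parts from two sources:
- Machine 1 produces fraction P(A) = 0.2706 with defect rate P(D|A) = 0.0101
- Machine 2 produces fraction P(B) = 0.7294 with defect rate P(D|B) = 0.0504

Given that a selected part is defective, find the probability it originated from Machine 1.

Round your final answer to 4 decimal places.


Let A = from Machine 1, D = defective

Given:
- P(A) = 0.2706, P(B) = 0.7294
- P(D|A) = 0.0101, P(D|B) = 0.0504

Step 1: Find P(D)
P(D) = P(D|A)P(A) + P(D|B)P(B)
     = 0.0101 × 0.2706 + 0.0504 × 0.7294
     = 0.00273306 + 0.03676176
     = 0.03949482

Step 2: Apply Bayes' theorem
P(A|D) = P(D|A)P(A) / P(D)
       = 0.00273306 / 0.03949482
       = 0.0692


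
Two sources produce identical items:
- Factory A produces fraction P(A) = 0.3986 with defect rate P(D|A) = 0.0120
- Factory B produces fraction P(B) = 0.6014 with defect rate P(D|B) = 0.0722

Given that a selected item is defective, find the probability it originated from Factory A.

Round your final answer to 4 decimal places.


Let A = from Factory A, D = defective

Given:
- P(A) = 0.3986, P(B) = 0.6014
- P(D|A) = 0.0120, P(D|B) = 0.0722

Step 1: Find P(D)
P(D) = P(D|A)P(A) + P(D|B)P(B)
     = 0.0120 × 0.3986 + 0.0722 × 0.6014
     = 0.00478320 + 0.04342108
     = 0.04820428

Step 2: Apply Bayes' theorem
P(A|D) = P(D|A)P(A) / P(D)
       = 0.00478320 / 0.04820428
       = 0.0992


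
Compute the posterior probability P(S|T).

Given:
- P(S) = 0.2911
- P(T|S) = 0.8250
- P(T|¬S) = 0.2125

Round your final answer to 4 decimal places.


Bayes' theorem: P(S|T) = P(T|S) × P(S) / P(T)

Step 1: Calculate P(T) using law of total probability
P(T) = P(T|S)P(S) + P(T|¬S)P(¬S)
     = 0.8250 × 0.2911 + 0.2125 × 0.7089
     = 0.24015750 + 0.15064125
     = 0.39079875

Step 2: Apply Bayes' theorem
P(S|T) = P(T|S) × P(S) / P(T)
       = 0.24015750 / 0.39079875
       = 0.6145


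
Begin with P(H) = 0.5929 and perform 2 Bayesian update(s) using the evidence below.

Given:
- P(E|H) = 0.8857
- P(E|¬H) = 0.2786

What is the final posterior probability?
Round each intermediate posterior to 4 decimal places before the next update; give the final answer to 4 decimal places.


Sequential Bayesian updating:

Initial prior: P(H) = 0.5929

Update 1:
  P(E) = 0.8857 × 0.5929 + 0.2786 × 0.4071 = 0.52513153 + 0.11341806 = 0.63854959
  P(H|E) = 0.52513153 / 0.63854959 = 0.8224

Update 2:
  P(E) = 0.8857 × 0.8224 + 0.2786 × 0.1776 = 0.72839968 + 0.04947936 = 0.77787904
  P(H|E) = 0.72839968 / 0.77787904 = 0.9364

Final posterior: 0.9364


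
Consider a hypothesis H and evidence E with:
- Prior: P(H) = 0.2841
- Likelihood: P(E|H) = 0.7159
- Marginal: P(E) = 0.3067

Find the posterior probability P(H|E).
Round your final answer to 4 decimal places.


Using Bayes' theorem:

P(H|E) = P(E|H) × P(H) / P(E)
       = 0.7159 × 0.2841 / 0.3067
       = 0.20338719 / 0.3067
       = 0.6631

The evidence strengthens our belief in H.
Prior: 0.2841 → Posterior: 0.6631


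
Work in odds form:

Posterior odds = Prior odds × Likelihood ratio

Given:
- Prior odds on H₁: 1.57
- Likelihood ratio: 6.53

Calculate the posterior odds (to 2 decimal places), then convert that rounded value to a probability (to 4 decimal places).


Step 1: Calculate posterior odds
Posterior odds = Prior odds × LR
               = 1.57 × 6.53
               = 10.25

Step 2: Convert to probability
P(H₁|E) = Posterior odds / (1 + Posterior odds)
       = 10.25 / (1 + 10.25)
       = 10.25 / 11.25
       = 0.9111

The evidence increased P(H₁) from 0.6109 to 0.9111.


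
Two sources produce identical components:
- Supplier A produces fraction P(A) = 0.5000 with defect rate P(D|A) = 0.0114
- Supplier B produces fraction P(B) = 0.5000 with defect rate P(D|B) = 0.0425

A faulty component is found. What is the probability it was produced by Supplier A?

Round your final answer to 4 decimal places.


Let A = from Supplier A, D = faulty

Given:
- P(A) = 0.5000, P(B) = 0.5000
- P(D|A) = 0.0114, P(D|B) = 0.0425

Step 1: Find P(D)
P(D) = P(D|A)P(A) + P(D|B)P(B)
     = 0.0114 × 0.5000 + 0.0425 × 0.5000
     = 0.00570000 + 0.02125000
     = 0.02695000

Step 2: Apply Bayes' theorem
P(A|D) = P(D|A)P(A) / P(D)
       = 0.00570000 / 0.02695000
       = 0.2115


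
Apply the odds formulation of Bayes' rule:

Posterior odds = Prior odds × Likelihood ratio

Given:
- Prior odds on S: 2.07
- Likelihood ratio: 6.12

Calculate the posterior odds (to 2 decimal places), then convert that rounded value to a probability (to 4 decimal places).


Step 1: Calculate posterior odds
Posterior odds = Prior odds × LR
               = 2.07 × 6.12
               = 12.67

Step 2: Convert to probability
P(S|E) = Posterior odds / (1 + Posterior odds)
       = 12.67 / (1 + 12.67)
       = 12.67 / 13.67
       = 0.9268

The evidence increased P(S) from 0.6743 to 0.9268.


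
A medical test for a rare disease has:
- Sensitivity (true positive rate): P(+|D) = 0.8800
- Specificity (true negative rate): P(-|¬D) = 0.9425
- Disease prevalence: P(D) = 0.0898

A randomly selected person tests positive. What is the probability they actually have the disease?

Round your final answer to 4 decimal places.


Let D = has disease, + = positive test

Given:
- P(D) = 0.0898 (prevalence)
- P(+|D) = 0.8800 (sensitivity)
- P(-|¬D) = 0.9425 (specificity)
- P(+|¬D) = 0.0575 (false positive rate = 1 - specificity)

Step 1: Find P(+)
P(+) = P(+|D)P(D) + P(+|¬D)P(¬D)
     = 0.8800 × 0.0898 + 0.0575 × 0.9102
     = 0.07902400 + 0.05233650
     = 0.13136050

Step 2: Apply Bayes' theorem for P(D|+)
P(D|+) = P(+|D)P(D) / P(+)
       = 0.07902400 / 0.13136050
       = 0.6016


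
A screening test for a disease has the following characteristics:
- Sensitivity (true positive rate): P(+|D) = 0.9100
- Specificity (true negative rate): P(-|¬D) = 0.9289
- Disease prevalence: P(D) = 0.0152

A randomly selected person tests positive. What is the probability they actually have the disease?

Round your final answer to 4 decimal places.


Let D = has disease, + = positive test

Given:
- P(D) = 0.0152 (prevalence)
- P(+|D) = 0.9100 (sensitivity)
- P(-|¬D) = 0.9289 (specificity)
- P(+|¬D) = 0.0711 (false positive rate = 1 - specificity)

Step 1: Find P(+)
P(+) = P(+|D)P(D) + P(+|¬D)P(¬D)
     = 0.9100 × 0.0152 + 0.0711 × 0.9848
     = 0.01383200 + 0.07001928
     = 0.08385128

Step 2: Apply Bayes' theorem for P(D|+)
P(D|+) = P(+|D)P(D) / P(+)
       = 0.01383200 / 0.08385128
       = 0.1650


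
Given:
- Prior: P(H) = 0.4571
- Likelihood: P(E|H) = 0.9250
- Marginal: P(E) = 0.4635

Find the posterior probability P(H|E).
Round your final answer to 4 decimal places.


Using Bayes' theorem:

P(H|E) = P(E|H) × P(H) / P(E)
       = 0.9250 × 0.4571 / 0.4635
       = 0.42281750 / 0.4635
       = 0.9122

The evidence strengthens our belief in H.
Prior: 0.4571 → Posterior: 0.9122


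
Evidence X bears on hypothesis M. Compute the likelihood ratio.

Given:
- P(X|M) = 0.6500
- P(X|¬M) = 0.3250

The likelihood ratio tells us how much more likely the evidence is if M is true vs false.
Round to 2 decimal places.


Likelihood Ratio (LR) = P(X|M) / P(X|¬M)

LR = 0.6500 / 0.3250
   = 2.00

The evidence is 2.00 times more likely if M is true than if M is false.
LR > 1, so observing X raises the odds in favor of M.


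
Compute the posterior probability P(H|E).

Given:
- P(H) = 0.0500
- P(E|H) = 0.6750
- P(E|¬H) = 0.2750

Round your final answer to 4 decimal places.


Bayes' theorem: P(H|E) = P(E|H) × P(H) / P(E)

Step 1: Calculate P(E) using law of total probability
P(E) = P(E|H)P(H) + P(E|¬H)P(¬H)
     = 0.6750 × 0.0500 + 0.2750 × 0.9500
     = 0.03375000 + 0.26125000
     = 0.29500000

Step 2: Apply Bayes' theorem
P(H|E) = P(E|H) × P(H) / P(E)
       = 0.03375000 / 0.29500000
       = 0.1144


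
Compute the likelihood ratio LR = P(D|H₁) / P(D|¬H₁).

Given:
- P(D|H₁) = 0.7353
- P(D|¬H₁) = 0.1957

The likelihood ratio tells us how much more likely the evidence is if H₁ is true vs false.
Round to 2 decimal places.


Likelihood Ratio (LR) = P(D|H₁) / P(D|¬H₁)

LR = 0.7353 / 0.1957
   = 3.76

The evidence is 3.76 times more likely if H₁ is true than if H₁ is false.
LR > 1, so observing D raises the odds in favor of H₁.


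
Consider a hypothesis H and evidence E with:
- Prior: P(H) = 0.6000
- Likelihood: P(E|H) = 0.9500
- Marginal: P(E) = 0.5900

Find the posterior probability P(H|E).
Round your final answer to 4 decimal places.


Using Bayes' theorem:

P(H|E) = P(E|H) × P(H) / P(E)
       = 0.9500 × 0.6000 / 0.5900
       = 0.57000000 / 0.5900
       = 0.9661

The evidence strengthens our belief in H.
Prior: 0.6000 → Posterior: 0.9661


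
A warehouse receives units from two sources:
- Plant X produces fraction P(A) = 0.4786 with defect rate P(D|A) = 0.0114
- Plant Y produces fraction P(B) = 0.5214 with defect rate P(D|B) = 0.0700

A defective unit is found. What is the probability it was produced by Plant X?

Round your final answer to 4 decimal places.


Let A = from Plant X, D = defective

Given:
- P(A) = 0.4786, P(B) = 0.5214
- P(D|A) = 0.0114, P(D|B) = 0.0700

Step 1: Find P(D)
P(D) = P(D|A)P(A) + P(D|B)P(B)
     = 0.0114 × 0.4786 + 0.0700 × 0.5214
     = 0.00545604 + 0.03649800
     = 0.04195404

Step 2: Apply Bayes' theorem
P(A|D) = P(D|A)P(A) / P(D)
       = 0.00545604 / 0.04195404
       = 0.1300


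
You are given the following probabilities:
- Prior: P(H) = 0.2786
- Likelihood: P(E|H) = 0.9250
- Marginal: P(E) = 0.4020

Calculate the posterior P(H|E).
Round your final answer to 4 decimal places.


Using Bayes' theorem:

P(H|E) = P(E|H) × P(H) / P(E)
       = 0.9250 × 0.2786 / 0.4020
       = 0.25770500 / 0.4020
       = 0.6411

The evidence strengthens our belief in H.
Prior: 0.2786 → Posterior: 0.6411


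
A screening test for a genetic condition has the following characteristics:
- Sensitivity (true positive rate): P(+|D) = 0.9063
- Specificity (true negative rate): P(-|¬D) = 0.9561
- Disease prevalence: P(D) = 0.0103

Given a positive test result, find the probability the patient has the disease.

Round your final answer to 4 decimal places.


Let D = has disease, + = positive test

Given:
- P(D) = 0.0103 (prevalence)
- P(+|D) = 0.9063 (sensitivity)
- P(-|¬D) = 0.9561 (specificity)
- P(+|¬D) = 0.0439 (false positive rate = 1 - specificity)

Step 1: Find P(+)
P(+) = P(+|D)P(D) + P(+|¬D)P(¬D)
     = 0.9063 × 0.0103 + 0.0439 × 0.9897
     = 0.00933489 + 0.04344783
     = 0.05278272

Step 2: Apply Bayes' theorem for P(D|+)
P(D|+) = P(+|D)P(D) / P(+)
       = 0.00933489 / 0.05278272
       = 0.1769


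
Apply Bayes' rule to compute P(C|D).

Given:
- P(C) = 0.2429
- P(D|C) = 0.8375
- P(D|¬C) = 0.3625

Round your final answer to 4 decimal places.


Bayes' theorem: P(C|D) = P(D|C) × P(C) / P(D)

Step 1: Calculate P(D) using law of total probability
P(D) = P(D|C)P(C) + P(D|¬C)P(¬C)
     = 0.8375 × 0.2429 + 0.3625 × 0.7571
     = 0.20342875 + 0.27444875
     = 0.47787750

Step 2: Apply Bayes' theorem
P(C|D) = P(D|C) × P(C) / P(D)
       = 0.20342875 / 0.47787750
       = 0.4257


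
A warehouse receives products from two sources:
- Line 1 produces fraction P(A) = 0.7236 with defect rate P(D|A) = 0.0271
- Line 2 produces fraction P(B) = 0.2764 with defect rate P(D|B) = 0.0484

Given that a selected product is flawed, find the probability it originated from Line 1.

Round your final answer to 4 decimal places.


Let A = from Line 1, D = flawed

Given:
- P(A) = 0.7236, P(B) = 0.2764
- P(D|A) = 0.0271, P(D|B) = 0.0484

Step 1: Find P(D)
P(D) = P(D|A)P(A) + P(D|B)P(B)
     = 0.0271 × 0.7236 + 0.0484 × 0.2764
     = 0.01960956 + 0.01337776
     = 0.03298732

Step 2: Apply Bayes' theorem
P(A|D) = P(D|A)P(A) / P(D)
       = 0.01960956 / 0.03298732
       = 0.5945


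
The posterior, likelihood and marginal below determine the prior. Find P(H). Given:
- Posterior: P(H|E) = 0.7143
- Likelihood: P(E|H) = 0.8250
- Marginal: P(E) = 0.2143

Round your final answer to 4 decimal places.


From Bayes' theorem: P(H|E) = P(E|H) × P(H) / P(E)

Rearranging for P(H):
P(H) = P(H|E) × P(E) / P(E|H)
     = 0.7143 × 0.2143 / 0.8250
     = 0.15307449 / 0.8250
     = 0.1855


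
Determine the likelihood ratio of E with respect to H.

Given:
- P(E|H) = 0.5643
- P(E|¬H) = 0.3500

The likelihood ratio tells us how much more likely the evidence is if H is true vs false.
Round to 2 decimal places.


Likelihood Ratio (LR) = P(E|H) / P(E|¬H)

LR = 0.5643 / 0.3500
   = 1.61

The evidence is 1.61 times more likely if H is true than if H is false.
Because LR exceeds 1, E is evidence for H.


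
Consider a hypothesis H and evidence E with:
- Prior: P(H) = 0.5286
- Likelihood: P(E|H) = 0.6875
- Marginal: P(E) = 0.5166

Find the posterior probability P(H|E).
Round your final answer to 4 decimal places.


Using Bayes' theorem:

P(H|E) = P(E|H) × P(H) / P(E)
       = 0.6875 × 0.5286 / 0.5166
       = 0.36341250 / 0.5166
       = 0.7035

The evidence strengthens our belief in H.
Prior: 0.5286 → Posterior: 0.7035


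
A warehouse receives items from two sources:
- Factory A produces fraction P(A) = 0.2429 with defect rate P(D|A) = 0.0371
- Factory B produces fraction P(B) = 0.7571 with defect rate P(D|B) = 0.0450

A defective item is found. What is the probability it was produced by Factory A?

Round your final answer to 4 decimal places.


Let A = from Factory A, D = defective

Given:
- P(A) = 0.2429, P(B) = 0.7571
- P(D|A) = 0.0371, P(D|B) = 0.0450

Step 1: Find P(D)
P(D) = P(D|A)P(A) + P(D|B)P(B)
     = 0.0371 × 0.2429 + 0.0450 × 0.7571
     = 0.00901159 + 0.03406950
     = 0.04308109

Step 2: Apply Bayes' theorem
P(A|D) = P(D|A)P(A) / P(D)
       = 0.00901159 / 0.04308109
       = 0.2092


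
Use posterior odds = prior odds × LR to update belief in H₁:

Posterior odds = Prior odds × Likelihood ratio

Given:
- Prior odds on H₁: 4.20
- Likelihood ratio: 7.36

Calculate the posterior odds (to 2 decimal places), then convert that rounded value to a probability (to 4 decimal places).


Step 1: Calculate posterior odds
Posterior odds = Prior odds × LR
               = 4.20 × 7.36
               = 30.91

Step 2: Convert to probability
P(H₁|E) = Posterior odds / (1 + Posterior odds)
       = 30.91 / (1 + 30.91)
       = 30.91 / 31.91
       = 0.9687

The evidence increased P(H₁) from 0.8077 to 0.9687.


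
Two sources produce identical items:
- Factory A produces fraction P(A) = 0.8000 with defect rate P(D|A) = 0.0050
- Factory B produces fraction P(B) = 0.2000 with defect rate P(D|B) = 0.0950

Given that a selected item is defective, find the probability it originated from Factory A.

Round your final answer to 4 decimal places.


Let A = from Factory A, D = defective

Given:
- P(A) = 0.8000, P(B) = 0.2000
- P(D|A) = 0.0050, P(D|B) = 0.0950

Step 1: Find P(D)
P(D) = P(D|A)P(A) + P(D|B)P(B)
     = 0.0050 × 0.8000 + 0.0950 × 0.2000
     = 0.00400000 + 0.01900000
     = 0.02300000

Step 2: Apply Bayes' theorem
P(A|D) = P(D|A)P(A) / P(D)
       = 0.00400000 / 0.02300000
       = 0.1739
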